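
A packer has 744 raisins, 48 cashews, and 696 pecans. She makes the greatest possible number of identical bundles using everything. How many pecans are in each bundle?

Number of bundles = gcd(744, 48, 696).
744 = 2^3 × 3 × 31
48 = 2^4 × 3
696 = 2^3 × 3 × 29
gcd(744, 48, 696) = 2^3 × 3 = 24.
pecans per bundle = 696 / 24 = 29.

29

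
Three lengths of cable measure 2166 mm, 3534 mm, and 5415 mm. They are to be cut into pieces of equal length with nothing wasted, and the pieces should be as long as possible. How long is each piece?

Each piece length must divide every original length, so the longest possible is gcd(2166, 3534, 5415).
2166 = 2 × 3 × 19^2
3534 = 2 × 3 × 19 × 31
5415 = 3 × 5 × 19^2
gcd(2166, 3534, 5415) = 3 × 19 = 57.

57 mm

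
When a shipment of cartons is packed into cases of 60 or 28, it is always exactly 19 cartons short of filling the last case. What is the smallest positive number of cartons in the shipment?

401

Being 19 short of a full case of size k means N ≡ −19 (mod k), i.e. N + 19 is a multiple of each size.
60 = 2^2 × 3 × 5
28 = 2^2 × 7
LCM(60, 28) = 2^2 × 3 × 5 × 7 = 420.
Smallest positive N is 420 − 19 = 401.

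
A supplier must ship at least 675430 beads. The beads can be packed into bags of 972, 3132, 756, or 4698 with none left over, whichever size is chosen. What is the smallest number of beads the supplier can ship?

789264

The number of beads must be a common multiple of 972, 3132, 756, and 4698, so a multiple of their LCM.
972 = 2^2 × 3^5
3132 = 2^2 × 3^3 × 29
756 = 2^2 × 3^3 × 7
4698 = 2 × 3^4 × 29
LCM(972, 3132, 756, 4698) = 2^2 × 3^5 × 7 × 29 = 197316.
Smallest multiple of 197316 that is ≥ 675430: ⌈675430/197316⌉ × 197316 = 4 × 197316 = 789264.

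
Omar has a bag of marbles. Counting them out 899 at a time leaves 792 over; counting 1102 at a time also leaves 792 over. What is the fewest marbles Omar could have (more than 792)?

N − 792 must be a common multiple of 899 and 1102.
899 = 29 × 31
1102 = 2 × 19 × 29
LCM(899, 1102) = 2 × 19 × 29 × 31 = 34162.
Smallest N > 792 is LCM + 792 = 34162 + 792 = 34954.

34954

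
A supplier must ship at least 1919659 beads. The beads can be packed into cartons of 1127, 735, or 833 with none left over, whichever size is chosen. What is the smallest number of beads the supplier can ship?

The number of beads must be a common multiple of 1127, 735, and 833, so a multiple of their LCM.
1127 = 7^2 × 23
735 = 3 × 5 × 7^2
833 = 7^2 × 17
LCM(1127, 735, 833) = 3 × 5 × 7^2 × 17 × 23 = 287385.
Smallest multiple of 287385 that is ≥ 1919659: ⌈1919659/287385⌉ × 287385 = 7 × 287385 = 2011695.

2011695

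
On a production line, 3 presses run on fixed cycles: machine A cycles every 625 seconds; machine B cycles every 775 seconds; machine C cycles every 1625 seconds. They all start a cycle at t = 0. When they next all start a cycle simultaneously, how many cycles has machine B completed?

All finish a whole number of cycles simultaneously at t = LCM of the periods.
625 = 5^4
775 = 5^2 × 31
1625 = 5^3 × 13
LCM(625, 775, 1625) = 5^4 × 13 × 31 = 251875.
Cycles for period 775: 251875 / 775 = 325.

325 cycles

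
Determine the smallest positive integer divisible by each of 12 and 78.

12 = 2^2 × 3
78 = 2 × 3 × 13
LCM(12, 78) = 2^2 × 3 × 13 = 156.

156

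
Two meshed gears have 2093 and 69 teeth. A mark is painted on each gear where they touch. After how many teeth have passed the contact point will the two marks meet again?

We need the least common multiple of the intervals.
2093 = 7 × 13 × 23
69 = 3 × 23
LCM(2093, 69) = 3 × 7 × 13 × 23 = 6279.

6279 teeth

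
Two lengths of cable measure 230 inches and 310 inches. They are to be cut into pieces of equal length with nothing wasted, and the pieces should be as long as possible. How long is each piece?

The greatest length dividing all of 230 and 310 is their gcd.
230 = 2 × 5 × 23
310 = 2 × 5 × 31
gcd(230, 310) = 2 × 5 = 10.

10 inches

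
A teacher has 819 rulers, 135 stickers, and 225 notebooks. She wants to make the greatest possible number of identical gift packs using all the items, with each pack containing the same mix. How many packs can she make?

The pack count must divide each quantity, so the greatest is gcd(819, 135, 225).
819 = 3^2 × 7 × 13
135 = 3^3 × 5
225 = 3^2 × 5^2
gcd(819, 135, 225) = 3^2 = 9.

9 packs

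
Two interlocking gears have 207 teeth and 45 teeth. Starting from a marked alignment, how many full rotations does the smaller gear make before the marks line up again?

23 rotations

The first common completion time is the LCM of the periods.
207 = 3^2 × 23
45 = 3^2 × 5
LCM(207, 45) = 3^2 × 5 × 23 = 1035.
Rotations for period 45: 1035 / 45 = 23.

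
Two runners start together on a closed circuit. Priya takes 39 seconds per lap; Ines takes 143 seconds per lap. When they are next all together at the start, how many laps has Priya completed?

The first common completion time is the LCM of the periods.
39 = 3 × 13
143 = 11 × 13
LCM(39, 143) = 3 × 11 × 13 = 429.
Laps for period 39: 429 / 39 = 11.

11 laps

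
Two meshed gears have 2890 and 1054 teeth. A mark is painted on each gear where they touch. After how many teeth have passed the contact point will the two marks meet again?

89590 teeth

The first simultaneous occurrence is after LCM of the individual periods.
2890 = 2 × 5 × 17^2
1054 = 2 × 17 × 31
LCM(2890, 1054) = 2 × 5 × 17^2 × 31 = 89590.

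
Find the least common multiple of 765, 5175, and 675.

263925

765 = 3^2 × 5 × 17
5175 = 3^2 × 5^2 × 23
675 = 3^3 × 5^2
LCM(765, 5175, 675) = 3^3 × 5^2 × 17 × 23 = 263925.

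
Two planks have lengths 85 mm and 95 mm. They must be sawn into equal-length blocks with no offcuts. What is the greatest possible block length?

The block length must divide every plank, so the greatest is gcd(85, 95).
85 = 5 × 17
95 = 5 × 19
gcd(85, 95) = 5.

5 mm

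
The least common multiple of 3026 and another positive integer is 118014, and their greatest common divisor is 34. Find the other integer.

1326

gcd × lcm = product of the two integers, so the other integer is (34 × 118014) / 3026 = 1326.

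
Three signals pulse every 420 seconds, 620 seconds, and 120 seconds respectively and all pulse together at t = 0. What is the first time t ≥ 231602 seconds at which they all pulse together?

Joint pulses occur at multiples of LCM(420, 620, 120).
420 = 2^2 × 3 × 5 × 7
620 = 2^2 × 5 × 31
120 = 2^3 × 3 × 5
LCM(420, 620, 120) = 2^3 × 3 × 5 × 7 × 31 = 26040.
Smallest multiple of 26040 that is ≥ 231602: ⌈231602/26040⌉ × 26040 = 9 × 26040 = 234360.

234360 seconds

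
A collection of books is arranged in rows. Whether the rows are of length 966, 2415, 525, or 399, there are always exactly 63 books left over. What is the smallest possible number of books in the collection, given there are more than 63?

N − 63 must be a common multiple of 966, 2415, 525, and 399.
966 = 2 × 3 × 7 × 23
2415 = 3 × 5 × 7 × 23
525 = 3 × 5^2 × 7
399 = 3 × 7 × 19
LCM(966, 2415, 525, 399) = 2 × 3 × 5^2 × 7 × 19 × 23 = 458850.
Smallest N > 63 is LCM + 63 = 458850 + 63 = 458913.

458913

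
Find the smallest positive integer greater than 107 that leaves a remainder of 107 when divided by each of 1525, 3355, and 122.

N − 107 must be a common multiple of 1525, 3355, and 122.
1525 = 5^2 × 61
3355 = 5 × 11 × 61
122 = 2 × 61
LCM(1525, 3355, 122) = 2 × 5^2 × 11 × 61 = 33550.
Smallest N > 107 is LCM + 107 = 33550 + 107 = 33657.

33657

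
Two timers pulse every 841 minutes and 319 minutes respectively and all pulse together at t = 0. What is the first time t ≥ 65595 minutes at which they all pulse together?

Joint pulses occur at multiples of LCM(841, 319).
841 = 29^2
319 = 11 × 29
LCM(841, 319) = 11 × 29^2 = 9251.
Smallest multiple of 9251 that is ≥ 65595: ⌈65595/9251⌉ × 9251 = 8 × 9251 = 74008.

74008 minutes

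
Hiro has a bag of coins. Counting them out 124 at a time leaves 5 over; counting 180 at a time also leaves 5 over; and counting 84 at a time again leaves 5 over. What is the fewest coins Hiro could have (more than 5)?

N − 5 must be a common multiple of 124, 180, and 84.
124 = 2^2 × 31
180 = 2^2 × 3^2 × 5
84 = 2^2 × 3 × 7
LCM(124, 180, 84) = 2^2 × 3^2 × 5 × 7 × 31 = 39060.
Smallest N > 5 is LCM + 5 = 39060 + 5 = 39065.

39065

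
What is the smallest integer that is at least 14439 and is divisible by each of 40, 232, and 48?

The integer must be a common multiple of 40, 232, and 48, so a multiple of their LCM.
40 = 2^3 × 5
232 = 2^3 × 29
48 = 2^4 × 3
LCM(40, 232, 48) = 2^4 × 3 × 5 × 29 = 6960.
Smallest multiple of 6960 that is ≥ 14439: ⌈14439/6960⌉ × 6960 = 3 × 6960 = 20880.

20880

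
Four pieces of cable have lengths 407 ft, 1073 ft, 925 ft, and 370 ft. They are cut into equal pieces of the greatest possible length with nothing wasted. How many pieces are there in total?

Piece length = gcd(407, 1073, 925, 370).
407 = 11 × 37
1073 = 29 × 37
925 = 5^2 × 37
370 = 2 × 5 × 37
gcd(407, 1073, 925, 370) = 37.
Total pieces = 407/37 + 1073/37 + 925/37 + 370/37 = 11 + 29 + 25 + 10 = 75.

75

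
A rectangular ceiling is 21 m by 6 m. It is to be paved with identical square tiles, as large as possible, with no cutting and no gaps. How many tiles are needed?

14

Tile side = gcd(21, 6).
21 = 3 × 7
6 = 2 × 3
gcd(21, 6) = 3.
Tiles: (21/3) × (6/3) = 7 × 2 = 14.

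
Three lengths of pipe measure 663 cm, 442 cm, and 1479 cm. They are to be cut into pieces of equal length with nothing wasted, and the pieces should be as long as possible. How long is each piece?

Each piece length must divide every original length, so the longest possible is gcd(663, 442, 1479).
663 = 3 × 13 × 17
442 = 2 × 13 × 17
1479 = 3 × 17 × 29
gcd(663, 442, 1479) = 17.

17 cm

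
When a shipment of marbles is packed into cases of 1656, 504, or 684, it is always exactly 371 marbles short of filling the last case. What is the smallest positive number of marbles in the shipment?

219877

Being 371 short of a full case of size k means N ≡ −371 (mod k), i.e. N + 371 is a multiple of each size.
1656 = 2^3 × 3^2 × 23
504 = 2^3 × 3^2 × 7
684 = 2^2 × 3^2 × 19
LCM(1656, 504, 684) = 2^3 × 3^2 × 7 × 19 × 23 = 220248.
Smallest positive N is 220248 − 371 = 219877.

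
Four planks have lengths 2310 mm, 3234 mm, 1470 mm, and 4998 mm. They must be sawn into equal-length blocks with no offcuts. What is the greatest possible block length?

42 mm

This is the greatest common divisor of 2310, 3234, 1470, and 4998.
2310 = 2 × 3 × 5 × 7 × 11
3234 = 2 × 3 × 7^2 × 11
1470 = 2 × 3 × 5 × 7^2
4998 = 2 × 3 × 7^2 × 17
gcd(2310, 3234, 1470, 4998) = 2 × 3 × 7 = 42.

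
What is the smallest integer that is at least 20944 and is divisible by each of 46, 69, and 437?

The integer must be a common multiple of 46, 69, and 437, so a multiple of their LCM.
46 = 2 × 23
69 = 3 × 23
437 = 19 × 23
LCM(46, 69, 437) = 2 × 3 × 19 × 23 = 2622.
Smallest multiple of 2622 that is ≥ 20944: ⌈20944/2622⌉ × 2622 = 8 × 2622 = 20976.

20976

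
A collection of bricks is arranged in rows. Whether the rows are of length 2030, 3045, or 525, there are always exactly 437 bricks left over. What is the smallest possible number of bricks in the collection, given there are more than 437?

N − 437 must be a common multiple of 2030, 3045, and 525.
2030 = 2 × 5 × 7 × 29
3045 = 3 × 5 × 7 × 29
525 = 3 × 5^2 × 7
LCM(2030, 3045, 525) = 2 × 3 × 5^2 × 7 × 29 = 30450.
Smallest N > 437 is LCM + 437 = 30450 + 437 = 30887.

30887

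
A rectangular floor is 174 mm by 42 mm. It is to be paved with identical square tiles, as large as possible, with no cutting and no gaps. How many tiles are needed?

203

Tile side = gcd(174, 42).
174 = 2 × 3 × 29
42 = 2 × 3 × 7
gcd(174, 42) = 2 × 3 = 6.
Tiles: (174/6) × (42/6) = 29 × 7 = 203.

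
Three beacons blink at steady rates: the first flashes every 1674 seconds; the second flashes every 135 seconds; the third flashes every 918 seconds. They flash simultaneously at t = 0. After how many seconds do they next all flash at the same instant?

We need the least common multiple of the intervals.
1674 = 2 × 3^3 × 31
135 = 3^3 × 5
918 = 2 × 3^3 × 17
LCM(1674, 135, 918) = 2 × 3^3 × 5 × 17 × 31 = 142290.

142290 seconds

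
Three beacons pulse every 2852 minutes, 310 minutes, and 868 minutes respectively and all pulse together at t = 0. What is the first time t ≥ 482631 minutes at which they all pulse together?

499100 minutes

Joint pulses occur at multiples of LCM(2852, 310, 868).
2852 = 2^2 × 23 × 31
310 = 2 × 5 × 31
868 = 2^2 × 7 × 31
LCM(2852, 310, 868) = 2^2 × 5 × 7 × 23 × 31 = 99820.
Smallest multiple of 99820 that is ≥ 482631: ⌈482631/99820⌉ × 99820 = 5 × 99820 = 499100.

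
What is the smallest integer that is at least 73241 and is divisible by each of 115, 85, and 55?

86020

The integer must be a common multiple of 115, 85, and 55, so a multiple of their LCM.
115 = 5 × 23
85 = 5 × 17
55 = 5 × 11
LCM(115, 85, 55) = 5 × 11 × 17 × 23 = 21505.
Smallest multiple of 21505 that is ≥ 73241: ⌈73241/21505⌉ × 21505 = 4 × 21505 = 86020.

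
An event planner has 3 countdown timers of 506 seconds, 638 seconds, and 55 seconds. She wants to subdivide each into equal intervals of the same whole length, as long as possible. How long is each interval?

11 seconds

The interval must divide each timer length; the longest such is the gcd.
506 = 2 × 11 × 23
638 = 2 × 11 × 29
55 = 5 × 11
gcd(506, 638, 55) = 11.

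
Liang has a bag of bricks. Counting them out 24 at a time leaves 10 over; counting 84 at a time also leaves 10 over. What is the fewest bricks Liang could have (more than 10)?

178

N − 10 must be a common multiple of 24 and 84.
24 = 2^3 × 3
84 = 2^2 × 3 × 7
LCM(24, 84) = 2^3 × 3 × 7 = 168.
Smallest N > 10 is LCM + 10 = 168 + 10 = 178.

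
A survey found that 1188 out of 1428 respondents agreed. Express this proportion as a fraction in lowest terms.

1188 = 2^2 × 3^3 × 11
1428 = 2^2 × 3 × 7 × 17
gcd(1188, 1428) = 2^2 × 3 = 12.
Divide numerator and denominator by 12: 1188/1428 = 99/119.

99/119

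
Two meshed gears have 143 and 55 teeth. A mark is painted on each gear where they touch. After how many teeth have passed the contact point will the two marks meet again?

715 teeth

We need the least common multiple of the intervals.
143 = 11 × 13
55 = 5 × 11
LCM(143, 55) = 5 × 11 × 13 = 715.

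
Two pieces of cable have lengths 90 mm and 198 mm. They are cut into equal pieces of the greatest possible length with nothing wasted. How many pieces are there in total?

16

Piece length = gcd(90, 198).
90 = 2 × 3^2 × 5
198 = 2 × 3^2 × 11
gcd(90, 198) = 2 × 3^2 = 18.
Total pieces = 90/18 + 198/18 = 5 + 11 = 16.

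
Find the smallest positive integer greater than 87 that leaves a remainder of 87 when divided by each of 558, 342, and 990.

N − 87 must be a common multiple of 558, 342, and 990.
558 = 2 × 3^2 × 31
342 = 2 × 3^2 × 19
990 = 2 × 3^2 × 5 × 11
LCM(558, 342, 990) = 2 × 3^2 × 5 × 11 × 19 × 31 = 583110.
Smallest N > 87 is LCM + 87 = 583110 + 87 = 583197.

583197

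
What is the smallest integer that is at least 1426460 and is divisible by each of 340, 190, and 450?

1453500

The integer must be a common multiple of 340, 190, and 450, so a multiple of their LCM.
340 = 2^2 × 5 × 17
190 = 2 × 5 × 19
450 = 2 × 3^2 × 5^2
LCM(340, 190, 450) = 2^2 × 3^2 × 5^2 × 17 × 19 = 290700.
Smallest multiple of 290700 that is ≥ 1426460: ⌈1426460/290700⌉ × 290700 = 5 × 290700 = 1453500.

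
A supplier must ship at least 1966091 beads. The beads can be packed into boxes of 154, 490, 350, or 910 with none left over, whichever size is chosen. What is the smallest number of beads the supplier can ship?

The number of beads must be a common multiple of 154, 490, 350, and 910, so a multiple of their LCM.
154 = 2 × 7 × 11
490 = 2 × 5 × 7^2
350 = 2 × 5^2 × 7
910 = 2 × 5 × 7 × 13
LCM(154, 490, 350, 910) = 2 × 5^2 × 7^2 × 11 × 13 = 350350.
Smallest multiple of 350350 that is ≥ 1966091: ⌈1966091/350350⌉ × 350350 = 6 × 350350 = 2102100.

2102100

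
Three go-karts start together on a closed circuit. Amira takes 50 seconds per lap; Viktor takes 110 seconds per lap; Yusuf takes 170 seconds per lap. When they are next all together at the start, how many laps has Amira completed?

All finish a whole number of cycles simultaneously at t = LCM of the periods.
50 = 2 × 5^2
110 = 2 × 5 × 11
170 = 2 × 5 × 17
LCM(50, 110, 170) = 2 × 5^2 × 11 × 17 = 9350.
Laps for period 50: 9350 / 50 = 187.

187 laps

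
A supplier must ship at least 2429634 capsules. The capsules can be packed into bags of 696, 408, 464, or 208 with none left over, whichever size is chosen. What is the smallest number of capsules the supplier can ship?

2461056

The number of capsules must be a common multiple of 696, 408, 464, and 208, so a multiple of their LCM.
696 = 2^3 × 3 × 29
408 = 2^3 × 3 × 17
464 = 2^4 × 29
208 = 2^4 × 13
LCM(696, 408, 464, 208) = 2^4 × 3 × 13 × 17 × 29 = 307632.
Smallest multiple of 307632 that is ≥ 2429634: ⌈2429634/307632⌉ × 307632 = 8 × 307632 = 2461056.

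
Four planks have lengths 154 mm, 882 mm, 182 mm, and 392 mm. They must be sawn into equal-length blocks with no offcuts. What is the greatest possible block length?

The block length must divide every plank, so the greatest is gcd(154, 882, 182, 392).
154 = 2 × 7 × 11
882 = 2 × 3^2 × 7^2
182 = 2 × 7 × 13
392 = 2^3 × 7^2
gcd(154, 882, 182, 392) = 2 × 7 = 14.

14 mm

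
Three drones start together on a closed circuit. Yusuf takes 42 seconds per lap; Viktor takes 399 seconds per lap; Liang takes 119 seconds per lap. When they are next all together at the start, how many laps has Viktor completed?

All finish a whole number of cycles simultaneously at t = LCM of the periods.
42 = 2 × 3 × 7
399 = 3 × 7 × 19
119 = 7 × 17
LCM(42, 399, 119) = 2 × 3 × 7 × 17 × 19 = 13566.
Laps for period 399: 13566 / 399 = 34.

34 laps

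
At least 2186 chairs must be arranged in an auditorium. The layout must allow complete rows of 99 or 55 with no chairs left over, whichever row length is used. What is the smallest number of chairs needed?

The number of chairs must be a common multiple of 99 and 55, so a multiple of their LCM.
99 = 3^2 × 11
55 = 5 × 11
LCM(99, 55) = 3^2 × 5 × 11 = 495.
Smallest multiple of 495 that is ≥ 2186: ⌈2186/495⌉ × 495 = 5 × 495 = 2475.

2475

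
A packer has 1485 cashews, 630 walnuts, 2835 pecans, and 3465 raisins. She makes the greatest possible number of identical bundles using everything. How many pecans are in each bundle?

Number of bundles = gcd(1485, 630, 2835, 3465).
1485 = 3^3 × 5 × 11
630 = 2 × 3^2 × 5 × 7
2835 = 3^4 × 5 × 7
3465 = 3^2 × 5 × 7 × 11
gcd(1485, 630, 2835, 3465) = 3^2 × 5 = 45.
pecans per bundle = 2835 / 45 = 63.

63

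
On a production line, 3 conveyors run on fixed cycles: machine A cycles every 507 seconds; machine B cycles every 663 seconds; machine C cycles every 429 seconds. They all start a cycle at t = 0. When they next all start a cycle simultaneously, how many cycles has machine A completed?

All finish a whole number of cycles simultaneously at t = LCM of the periods.
507 = 3 × 13^2
663 = 3 × 13 × 17
429 = 3 × 11 × 13
LCM(507, 663, 429) = 3 × 11 × 13^2 × 17 = 94809.
Cycles for period 507: 94809 / 507 = 187.

187 cycles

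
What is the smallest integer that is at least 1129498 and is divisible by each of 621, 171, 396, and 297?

The integer must be a common multiple of 621, 171, 396, and 297, so a multiple of their LCM.
621 = 3^3 × 23
171 = 3^2 × 19
396 = 2^2 × 3^2 × 11
297 = 3^3 × 11
LCM(621, 171, 396, 297) = 2^2 × 3^3 × 11 × 19 × 23 = 519156.
Smallest multiple of 519156 that is ≥ 1129498: ⌈1129498/519156⌉ × 519156 = 3 × 519156 = 1557468.

1557468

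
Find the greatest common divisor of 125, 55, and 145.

5

125 = 5^3
55 = 5 × 11
145 = 5 × 29
gcd(125, 55, 145) = 5.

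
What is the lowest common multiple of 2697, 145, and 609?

2697 = 3 × 29 × 31
145 = 5 × 29
609 = 3 × 7 × 29
LCM(2697, 145, 609) = 3 × 5 × 7 × 29 × 31 = 94395.

94395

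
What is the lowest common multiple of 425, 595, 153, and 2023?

455175

425 = 5^2 × 17
595 = 5 × 7 × 17
153 = 3^2 × 17
2023 = 7 × 17^2
LCM(425, 595, 153, 2023) = 3^2 × 5^2 × 7 × 17^2 = 455175.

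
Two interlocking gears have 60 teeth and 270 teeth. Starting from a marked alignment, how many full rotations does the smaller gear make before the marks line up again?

9 rotations

All finish a whole number of cycles simultaneously at t = LCM of the periods.
60 = 2^2 × 3 × 5
270 = 2 × 3^3 × 5
LCM(60, 270) = 2^2 × 3^3 × 5 = 540.
Rotations for period 60: 540 / 60 = 9.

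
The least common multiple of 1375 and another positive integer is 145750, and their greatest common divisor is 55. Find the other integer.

gcd × lcm = product of the two integers, so the other integer is (55 × 145750) / 1375 = 5830.

5830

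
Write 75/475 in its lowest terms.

3/19

75 = 3 × 5^2
475 = 5^2 × 19
gcd(75, 475) = 5^2 = 25.
Divide numerator and denominator by 25: 75/475 = 3/19.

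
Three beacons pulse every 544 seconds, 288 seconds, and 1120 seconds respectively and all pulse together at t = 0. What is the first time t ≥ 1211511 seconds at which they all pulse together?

1370880 seconds

Joint pulses occur at multiples of LCM(544, 288, 1120).
544 = 2^5 × 17
288 = 2^5 × 3^2
1120 = 2^5 × 5 × 7
LCM(544, 288, 1120) = 2^5 × 3^2 × 5 × 7 × 17 = 171360.
Smallest multiple of 171360 that is ≥ 1211511: ⌈1211511/171360⌉ × 171360 = 8 × 171360 = 1370880.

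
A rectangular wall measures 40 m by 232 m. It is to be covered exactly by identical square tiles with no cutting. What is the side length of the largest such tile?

8 m

The tile side must divide both 40 and 232, so the largest is their gcd.
40 = 2^3 × 5
232 = 2^3 × 29
gcd(40, 232) = 2^3 = 8.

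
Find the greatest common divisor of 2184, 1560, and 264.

24

2184 = 2^3 × 3 × 7 × 13
1560 = 2^3 × 3 × 5 × 13
264 = 2^3 × 3 × 11
gcd(2184, 1560, 264) = 2^3 × 3 = 24.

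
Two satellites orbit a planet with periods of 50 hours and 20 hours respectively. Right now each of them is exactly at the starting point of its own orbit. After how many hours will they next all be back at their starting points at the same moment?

100 hours

We need the least common multiple of the intervals.
50 = 2 × 5^2
20 = 2^2 × 5
LCM(50, 20) = 2^2 × 5^2 = 100.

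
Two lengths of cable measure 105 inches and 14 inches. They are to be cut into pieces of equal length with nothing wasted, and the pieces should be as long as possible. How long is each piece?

7 inches

The greatest length dividing all of 105 and 14 is their gcd.
105 = 3 × 5 × 7
14 = 2 × 7
gcd(105, 14) = 7.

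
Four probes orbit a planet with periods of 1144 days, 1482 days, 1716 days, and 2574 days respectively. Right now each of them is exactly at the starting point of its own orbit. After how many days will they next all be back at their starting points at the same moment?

195624 days

They coincide at every common multiple of the periods; the first is the LCM.
1144 = 2^3 × 11 × 13
1482 = 2 × 3 × 13 × 19
1716 = 2^2 × 3 × 11 × 13
2574 = 2 × 3^2 × 11 × 13
LCM(1144, 1482, 1716, 2574) = 2^3 × 3^2 × 11 × 13 × 19 = 195624.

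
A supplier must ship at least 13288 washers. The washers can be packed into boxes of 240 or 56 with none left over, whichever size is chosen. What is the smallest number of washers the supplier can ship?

13440

The number of washers must be a common multiple of 240 and 56, so a multiple of their LCM.
240 = 2^4 × 3 × 5
56 = 2^3 × 7
LCM(240, 56) = 2^4 × 3 × 5 × 7 = 1680.
Smallest multiple of 1680 that is ≥ 13288: ⌈13288/1680⌉ × 1680 = 8 × 1680 = 13440.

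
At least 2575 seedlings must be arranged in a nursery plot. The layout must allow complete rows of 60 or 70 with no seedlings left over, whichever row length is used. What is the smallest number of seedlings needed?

2940

The number of seedlings must be a common multiple of 60 and 70, so a multiple of their LCM.
60 = 2^2 × 3 × 5
70 = 2 × 5 × 7
LCM(60, 70) = 2^2 × 3 × 5 × 7 = 420.
Smallest multiple of 420 that is ≥ 2575: ⌈2575/420⌉ × 420 = 7 × 420 = 2940.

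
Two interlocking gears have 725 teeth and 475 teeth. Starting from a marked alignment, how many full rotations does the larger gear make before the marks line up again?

The first common completion time is the LCM of the periods.
725 = 5^2 × 29
475 = 5^2 × 19
LCM(725, 475) = 5^2 × 19 × 29 = 13775.
Rotations for period 725: 13775 / 725 = 19.

19 rotations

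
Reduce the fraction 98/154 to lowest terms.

98 = 2 × 7^2
154 = 2 × 7 × 11
gcd(98, 154) = 2 × 7 = 14.
Divide numerator and denominator by 14: 98/154 = 7/11.

7/11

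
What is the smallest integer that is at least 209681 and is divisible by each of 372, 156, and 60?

217620

The integer must be a common multiple of 372, 156, and 60, so a multiple of their LCM.
372 = 2^2 × 3 × 31
156 = 2^2 × 3 × 13
60 = 2^2 × 3 × 5
LCM(372, 156, 60) = 2^2 × 3 × 5 × 13 × 31 = 24180.
Smallest multiple of 24180 that is ≥ 209681: ⌈209681/24180⌉ × 24180 = 9 × 24180 = 217620.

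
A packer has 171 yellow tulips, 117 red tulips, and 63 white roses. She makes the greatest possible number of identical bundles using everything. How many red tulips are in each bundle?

13

Number of bundles = gcd(171, 117, 63).
171 = 3^2 × 19
117 = 3^2 × 13
63 = 3^2 × 7
gcd(171, 117, 63) = 3^2 = 9.
red tulips per bundle = 117 / 9 = 13.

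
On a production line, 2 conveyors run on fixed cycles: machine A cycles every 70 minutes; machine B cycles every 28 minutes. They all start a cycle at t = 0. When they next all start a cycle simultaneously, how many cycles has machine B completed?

They are all back at their starting positions together after one LCM of the periods.
70 = 2 × 5 × 7
28 = 2^2 × 7
LCM(70, 28) = 2^2 × 5 × 7 = 140.
Cycles for period 28: 140 / 28 = 5.

5 cycles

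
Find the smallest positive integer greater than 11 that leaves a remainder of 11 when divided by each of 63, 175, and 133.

N − 11 must be a common multiple of 63, 175, and 133.
63 = 3^2 × 7
175 = 5^2 × 7
133 = 7 × 19
LCM(63, 175, 133) = 3^2 × 5^2 × 7 × 19 = 29925.
Smallest N > 11 is LCM + 11 = 29925 + 11 = 29936.

29936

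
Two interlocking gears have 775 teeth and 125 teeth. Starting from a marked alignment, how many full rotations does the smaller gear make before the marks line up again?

They are all back at their starting positions together after one LCM of the periods.
775 = 5^2 × 31
125 = 5^3
LCM(775, 125) = 5^3 × 31 = 3875.
Rotations for period 125: 3875 / 125 = 31.

31 rotations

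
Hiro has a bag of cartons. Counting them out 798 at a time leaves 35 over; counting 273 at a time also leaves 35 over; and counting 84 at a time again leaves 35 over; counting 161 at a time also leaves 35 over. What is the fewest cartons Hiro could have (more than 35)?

N − 35 must be a common multiple of 798, 273, 84, and 161.
798 = 2 × 3 × 7 × 19
273 = 3 × 7 × 13
84 = 2^2 × 3 × 7
161 = 7 × 23
LCM(798, 273, 84, 161) = 2^2 × 3 × 7 × 13 × 19 × 23 = 477204.
Smallest N > 35 is LCM + 35 = 477204 + 35 = 477239.

477239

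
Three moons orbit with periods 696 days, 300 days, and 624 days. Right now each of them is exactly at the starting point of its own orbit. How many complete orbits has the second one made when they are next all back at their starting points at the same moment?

1508 orbits

All finish a whole number of cycles simultaneously at t = LCM of the periods.
696 = 2^3 × 3 × 29
300 = 2^2 × 3 × 5^2
624 = 2^4 × 3 × 13
LCM(696, 300, 624) = 2^4 × 3 × 5^2 × 13 × 29 = 452400.
Orbits for period 300: 452400 / 300 = 1508.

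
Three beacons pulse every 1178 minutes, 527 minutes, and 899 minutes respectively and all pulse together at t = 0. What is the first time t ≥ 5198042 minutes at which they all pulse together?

5226786 minutes

Joint pulses occur at multiples of LCM(1178, 527, 899).
1178 = 2 × 19 × 31
527 = 17 × 31
899 = 29 × 31
LCM(1178, 527, 899) = 2 × 17 × 19 × 29 × 31 = 580754.
Smallest multiple of 580754 that is ≥ 5198042: ⌈5198042/580754⌉ × 580754 = 9 × 580754 = 5226786.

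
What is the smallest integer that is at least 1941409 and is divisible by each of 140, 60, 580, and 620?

The integer must be a common multiple of 140, 60, 580, and 620, so a multiple of their LCM.
140 = 2^2 × 5 × 7
60 = 2^2 × 3 × 5
580 = 2^2 × 5 × 29
620 = 2^2 × 5 × 31
LCM(140, 60, 580, 620) = 2^2 × 3 × 5 × 7 × 29 × 31 = 377580.
Smallest multiple of 377580 that is ≥ 1941409: ⌈1941409/377580⌉ × 377580 = 6 × 377580 = 2265480.

2265480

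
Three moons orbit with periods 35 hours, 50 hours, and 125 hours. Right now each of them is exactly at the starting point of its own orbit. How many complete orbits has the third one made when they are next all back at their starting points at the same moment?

They are all back at their starting positions together after one LCM of the periods.
35 = 5 × 7
50 = 2 × 5^2
125 = 5^3
LCM(35, 50, 125) = 2 × 5^3 × 7 = 1750.
Orbits for period 125: 1750 / 125 = 14.

14 orbits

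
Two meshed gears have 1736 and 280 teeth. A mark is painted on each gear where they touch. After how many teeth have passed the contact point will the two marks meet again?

The first simultaneous occurrence is after LCM of the individual periods.
1736 = 2^3 × 7 × 31
280 = 2^3 × 5 × 7
LCM(1736, 280) = 2^3 × 5 × 7 × 31 = 8680.

8680 teeth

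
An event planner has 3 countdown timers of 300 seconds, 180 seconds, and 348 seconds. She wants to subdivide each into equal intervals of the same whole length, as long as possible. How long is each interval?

The interval must divide each timer length; the longest such is the gcd.
300 = 2^2 × 3 × 5^2
180 = 2^2 × 3^2 × 5
348 = 2^2 × 3 × 29
gcd(300, 180, 348) = 2^2 × 3 = 12.

12 seconds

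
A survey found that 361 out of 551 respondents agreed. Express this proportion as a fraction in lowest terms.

361 = 19^2
551 = 19 × 29
gcd(361, 551) = 19.
Divide numerator and denominator by 19: 361/551 = 19/29.

19/29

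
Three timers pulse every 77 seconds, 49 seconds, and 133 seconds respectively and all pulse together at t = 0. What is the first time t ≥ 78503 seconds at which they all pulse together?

Joint pulses occur at multiples of LCM(77, 49, 133).
77 = 7 × 11
49 = 7^2
133 = 7 × 19
LCM(77, 49, 133) = 7^2 × 11 × 19 = 10241.
Smallest multiple of 10241 that is ≥ 78503: ⌈78503/10241⌉ × 10241 = 8 × 10241 = 81928.

81928 seconds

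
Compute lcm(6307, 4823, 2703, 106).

6307 = 7 × 17 × 53
4823 = 7 × 13 × 53
2703 = 3 × 17 × 53
106 = 2 × 53
LCM(6307, 4823, 2703, 106) = 2 × 3 × 7 × 13 × 17 × 53 = 491946.

491946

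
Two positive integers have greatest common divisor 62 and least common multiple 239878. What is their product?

For any two positive integers, gcd × lcm = product = 62 × 239878 = 14872436.

14872436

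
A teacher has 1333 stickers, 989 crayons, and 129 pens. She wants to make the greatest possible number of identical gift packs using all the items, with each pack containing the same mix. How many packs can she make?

43 packs

The pack count must divide each quantity, so the greatest is gcd(1333, 989, 129).
1333 = 31 × 43
989 = 23 × 43
129 = 3 × 43
gcd(1333, 989, 129) = 43.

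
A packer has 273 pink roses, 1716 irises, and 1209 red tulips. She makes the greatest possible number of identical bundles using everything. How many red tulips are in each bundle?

Number of bundles = gcd(273, 1716, 1209).
273 = 3 × 7 × 13
1716 = 2^2 × 3 × 11 × 13
1209 = 3 × 13 × 31
gcd(273, 1716, 1209) = 3 × 13 = 39.
red tulips per bundle = 1209 / 39 = 31.

31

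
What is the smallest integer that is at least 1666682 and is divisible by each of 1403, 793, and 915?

The integer must be a common multiple of 1403, 793, and 915, so a multiple of their LCM.
1403 = 23 × 61
793 = 13 × 61
915 = 3 × 5 × 61
LCM(1403, 793, 915) = 3 × 5 × 13 × 23 × 61 = 273585.
Smallest multiple of 273585 that is ≥ 1666682: ⌈1666682/273585⌉ × 273585 = 7 × 273585 = 1915095.

1915095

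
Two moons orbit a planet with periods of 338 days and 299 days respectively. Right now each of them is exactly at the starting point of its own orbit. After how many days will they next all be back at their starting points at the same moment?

7774 days

They coincide at every common multiple of the periods; the first is the LCM.
338 = 2 × 13^2
299 = 13 × 23
LCM(338, 299) = 2 × 13^2 × 23 = 7774.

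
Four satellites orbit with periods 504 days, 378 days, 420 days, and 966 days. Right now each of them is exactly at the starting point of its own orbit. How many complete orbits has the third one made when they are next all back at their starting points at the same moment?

414 orbits

They are all back at their starting positions together after one LCM of the periods.
504 = 2^3 × 3^2 × 7
378 = 2 × 3^3 × 7
420 = 2^2 × 3 × 5 × 7
966 = 2 × 3 × 7 × 23
LCM(504, 378, 420, 966) = 2^3 × 3^3 × 5 × 7 × 23 = 173880.
Orbits for period 420: 173880 / 420 = 414.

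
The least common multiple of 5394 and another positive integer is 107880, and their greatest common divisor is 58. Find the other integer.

1160

gcd × lcm = product of the two integers, so the other integer is (58 × 107880) / 5394 = 1160.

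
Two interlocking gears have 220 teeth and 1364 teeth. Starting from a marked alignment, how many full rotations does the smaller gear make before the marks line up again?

31 rotations

The first common completion time is the LCM of the periods.
220 = 2^2 × 5 × 11
1364 = 2^2 × 11 × 31
LCM(220, 1364) = 2^2 × 5 × 11 × 31 = 6820.
Rotations for period 220: 6820 / 220 = 31.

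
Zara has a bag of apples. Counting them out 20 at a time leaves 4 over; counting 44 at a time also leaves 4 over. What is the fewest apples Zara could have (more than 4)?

224

N − 4 must be a common multiple of 20 and 44.
20 = 2^2 × 5
44 = 2^2 × 11
LCM(20, 44) = 2^2 × 5 × 11 = 220.
Smallest N > 4 is LCM + 4 = 220 + 4 = 224.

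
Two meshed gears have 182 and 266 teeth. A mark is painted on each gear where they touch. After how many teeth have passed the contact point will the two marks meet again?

3458 teeth

They coincide at every common multiple of the periods; the first is the LCM.
182 = 2 × 7 × 13
266 = 2 × 7 × 19
LCM(182, 266) = 2 × 7 × 13 × 19 = 3458.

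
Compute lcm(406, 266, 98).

406 = 2 × 7 × 29
266 = 2 × 7 × 19
98 = 2 × 7^2
LCM(406, 266, 98) = 2 × 7^2 × 19 × 29 = 53998.

53998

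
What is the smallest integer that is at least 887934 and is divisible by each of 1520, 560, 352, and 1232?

The integer must be a common multiple of 1520, 560, 352, and 1232, so a multiple of their LCM.
1520 = 2^4 × 5 × 19
560 = 2^4 × 5 × 7
352 = 2^5 × 11
1232 = 2^4 × 7 × 11
LCM(1520, 560, 352, 1232) = 2^5 × 5 × 7 × 11 × 19 = 234080.
Smallest multiple of 234080 that is ≥ 887934: ⌈887934/234080⌉ × 234080 = 4 × 234080 = 936320.

936320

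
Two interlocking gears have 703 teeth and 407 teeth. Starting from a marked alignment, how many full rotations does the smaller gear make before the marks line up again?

19 rotations

All finish a whole number of cycles simultaneously at t = LCM of the periods.
703 = 19 × 37
407 = 11 × 37
LCM(703, 407) = 11 × 19 × 37 = 7733.
Rotations for period 407: 7733 / 407 = 19.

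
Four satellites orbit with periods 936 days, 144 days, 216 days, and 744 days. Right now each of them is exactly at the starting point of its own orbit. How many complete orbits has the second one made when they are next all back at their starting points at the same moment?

1209 orbits

They are all back at their starting positions together after one LCM of the periods.
936 = 2^3 × 3^2 × 13
144 = 2^4 × 3^2
216 = 2^3 × 3^3
744 = 2^3 × 3 × 31
LCM(936, 144, 216, 744) = 2^4 × 3^3 × 13 × 31 = 174096.
Orbits for period 144: 174096 / 144 = 1209.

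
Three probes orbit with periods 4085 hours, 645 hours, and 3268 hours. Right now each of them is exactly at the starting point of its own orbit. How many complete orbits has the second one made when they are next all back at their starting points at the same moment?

They are all back at their starting positions together after one LCM of the periods.
4085 = 5 × 19 × 43
645 = 3 × 5 × 43
3268 = 2^2 × 19 × 43
LCM(4085, 645, 3268) = 2^2 × 3 × 5 × 19 × 43 = 49020.
Orbits for period 645: 49020 / 645 = 76.

76 orbits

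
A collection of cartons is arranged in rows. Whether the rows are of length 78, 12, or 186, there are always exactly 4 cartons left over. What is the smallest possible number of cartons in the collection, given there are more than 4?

N − 4 must be a common multiple of 78, 12, and 186.
78 = 2 × 3 × 13
12 = 2^2 × 3
186 = 2 × 3 × 31
LCM(78, 12, 186) = 2^2 × 3 × 13 × 31 = 4836.
Smallest N > 4 is LCM + 4 = 4836 + 4 = 4840.

4840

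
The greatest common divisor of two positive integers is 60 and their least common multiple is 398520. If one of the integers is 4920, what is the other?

4860

For two integers, gcd × lcm = product, so the other is (60 × 398520) / 4920 = 23911200 / 4920 = 4860.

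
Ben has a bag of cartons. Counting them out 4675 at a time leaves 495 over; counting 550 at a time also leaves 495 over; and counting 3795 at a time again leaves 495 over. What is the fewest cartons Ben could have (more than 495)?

N − 495 must be a common multiple of 4675, 550, and 3795.
4675 = 5^2 × 11 × 17
550 = 2 × 5^2 × 11
3795 = 3 × 5 × 11 × 23
LCM(4675, 550, 3795) = 2 × 3 × 5^2 × 11 × 17 × 23 = 645150.
Smallest N > 495 is LCM + 495 = 645150 + 495 = 645645.

645645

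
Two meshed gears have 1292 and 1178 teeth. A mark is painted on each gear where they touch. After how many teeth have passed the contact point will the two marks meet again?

They coincide at every common multiple of the periods; the first is the LCM.
1292 = 2^2 × 17 × 19
1178 = 2 × 19 × 31
LCM(1292, 1178) = 2^2 × 17 × 19 × 31 = 40052.

40052 teeth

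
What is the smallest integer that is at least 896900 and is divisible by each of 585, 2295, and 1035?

The integer must be a common multiple of 585, 2295, and 1035, so a multiple of their LCM.
585 = 3^2 × 5 × 13
2295 = 3^3 × 5 × 17
1035 = 3^2 × 5 × 23
LCM(585, 2295, 1035) = 3^3 × 5 × 13 × 17 × 23 = 686205.
Smallest multiple of 686205 that is ≥ 896900: ⌈896900/686205⌉ × 686205 = 2 × 686205 = 1372410.

1372410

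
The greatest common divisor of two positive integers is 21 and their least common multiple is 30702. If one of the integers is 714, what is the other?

903

For two integers, gcd × lcm = product, so the other is (21 × 30702) / 714 = 644742 / 714 = 903.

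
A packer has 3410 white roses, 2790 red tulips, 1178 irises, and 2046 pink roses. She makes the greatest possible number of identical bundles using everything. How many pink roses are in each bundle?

33

Number of bundles = gcd(3410, 2790, 1178, 2046).
3410 = 2 × 5 × 11 × 31
2790 = 2 × 3^2 × 5 × 31
1178 = 2 × 19 × 31
2046 = 2 × 3 × 11 × 31
gcd(3410, 2790, 1178, 2046) = 2 × 31 = 62.
pink roses per bundle = 2046 / 62 = 33.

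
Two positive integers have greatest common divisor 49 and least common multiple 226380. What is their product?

11092620

For any two positive integers, gcd × lcm = product = 49 × 226380 = 11092620.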